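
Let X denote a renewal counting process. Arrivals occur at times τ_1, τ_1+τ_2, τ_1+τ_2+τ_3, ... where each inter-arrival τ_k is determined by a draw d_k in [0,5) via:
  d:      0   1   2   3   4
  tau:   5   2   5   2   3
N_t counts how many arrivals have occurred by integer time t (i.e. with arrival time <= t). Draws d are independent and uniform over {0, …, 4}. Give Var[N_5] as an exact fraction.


136/625

Inter-arrival values over d=0..4: [5, 2, 5, 2, 3]
Each d has probability 1/5, so the pmf of τ is: f(2) = 2/5, f(3) = 1/5, f(5) = 2/5
Let p_n(j) = P(N_n = j), with p_0 = [1]. Condition on τ_1: p_n(0) = P(τ > n), and for j >= 1, p_n(j) = Σ_{k<=n} f(k)·p_{n−k}(j−1)
p_1 = [1]  (j = 0)
p_2 = [3/5, 2/5]  (j = 0..1)
p_3 = [2/5, 3/5]  (j = 0..1)
p_4 = [2/5, 11/25, 4/25]  (j = 0..2)
p_5 = [0, 17/25, 8/25]  (j = 0..2)
E[N_5] = Σ j·p_5(j) = 33/25;  E[N_5²] = Σ j²·p_5(j) = 49/25
Var[N_5] = 49/25 − (33/25)² = 136/625


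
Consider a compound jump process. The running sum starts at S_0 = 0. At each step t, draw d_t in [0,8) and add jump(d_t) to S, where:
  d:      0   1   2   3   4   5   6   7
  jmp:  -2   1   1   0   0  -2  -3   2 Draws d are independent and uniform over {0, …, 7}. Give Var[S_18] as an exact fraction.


1575/32

Outcome values over d=0..7: [-2, 1, 1, 0, 0, -2, -3, 2]
Σy = -3, Σy² = 23, M = 8
μ = -3/8 = -3/8,  σ² = 23/8 − (-3/8)² = 175/64
Independent increments: Var[S_18] = 18·σ² = 18·(175/64) = 1575/32


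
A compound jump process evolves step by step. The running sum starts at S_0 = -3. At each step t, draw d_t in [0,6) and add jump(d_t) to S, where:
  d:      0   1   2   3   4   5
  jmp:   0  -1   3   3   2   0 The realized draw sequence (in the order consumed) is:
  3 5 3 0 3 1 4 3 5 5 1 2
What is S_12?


12

t=0: S=-3, d=3, jump=3, S_1=0
t=1: S=0, d=5, jump=0, S_2=0
t=2: S=0, d=3, jump=3, S_3=3
t=3: S=3, d=0, jump=0, S_4=3
t=4: S=3, d=3, jump=3, S_5=6
t=5: S=6, d=1, jump=-1, S_6=5
t=6: S=5, d=4, jump=2, S_7=7
t=7: S=7, d=3, jump=3, S_8=10
t=8: S=10, d=5, jump=0, S_9=10
t=9: S=10, d=5, jump=0, S_10=10
t=10: S=10, d=1, jump=-1, S_11=9
t=11: S=9, d=2, jump=3, S_12=12


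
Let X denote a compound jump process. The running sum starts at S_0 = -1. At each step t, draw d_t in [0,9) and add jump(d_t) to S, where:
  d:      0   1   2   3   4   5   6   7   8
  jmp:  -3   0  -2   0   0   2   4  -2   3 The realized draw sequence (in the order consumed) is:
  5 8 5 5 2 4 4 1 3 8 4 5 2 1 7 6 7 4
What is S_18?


9

t=0: S=-1, d=5, jump=2, S_1=1
t=1: S=1, d=8, jump=3, S_2=4
t=2: S=4, d=5, jump=2, S_3=6
t=3: S=6, d=5, jump=2, S_4=8
t=4: S=8, d=2, jump=-2, S_5=6
t=5: S=6, d=4, jump=0, S_6=6
t=6: S=6, d=4, jump=0, S_7=6
t=7: S=6, d=1, jump=0, S_8=6
t=8: S=6, d=3, jump=0, S_9=6
t=9: S=6, d=8, jump=3, S_10=9
t=10: S=9, d=4, jump=0, S_11=9
t=11: S=9, d=5, jump=2, S_12=11
t=12: S=11, d=2, jump=-2, S_13=9
t=13: S=9, d=1, jump=0, S_14=9
t=14: S=9, d=7, jump=-2, S_15=7
t=15: S=7, d=6, jump=4, S_16=11
t=16: S=11, d=7, jump=-2, S_17=9
t=17: S=9, d=4, jump=0, S_18=9


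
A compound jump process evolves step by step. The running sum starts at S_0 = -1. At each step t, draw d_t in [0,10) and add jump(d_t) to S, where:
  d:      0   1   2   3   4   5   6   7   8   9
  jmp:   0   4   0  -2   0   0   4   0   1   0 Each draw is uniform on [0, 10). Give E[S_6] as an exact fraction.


16/5

Outcome values over d=0..9: [0, 4, 0, -2, 0, 0, 4, 0, 1, 0]
Σy = 7, Σy² = 37, M = 10
μ = 7/10 = 7/10,  σ² = 37/10 − (7/10)² = 321/100
E[S_6] = -1 + 6·(7/10) = 16/5


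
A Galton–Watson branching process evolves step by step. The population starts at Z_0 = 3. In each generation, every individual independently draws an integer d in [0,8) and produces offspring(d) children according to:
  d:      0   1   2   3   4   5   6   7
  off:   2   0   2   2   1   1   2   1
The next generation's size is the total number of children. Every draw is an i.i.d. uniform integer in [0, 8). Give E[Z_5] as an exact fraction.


483153/32768

Outcome values over d=0..7: [2, 0, 2, 2, 1, 1, 2, 1]
Σy = 11, Σy² = 19, M = 8
μ = 11/8 = 11/8,  σ² = 19/8 − (11/8)² = 31/64
E[Z_0] = 3
E[Z_1] = 11/8·E[Z_0] = 33/8
E[Z_2] = 11/8·E[Z_1] = 363/64
E[Z_3] = 11/8·E[Z_2] = 3993/512
E[Z_4] = 11/8·E[Z_3] = 43923/4096
E[Z_5] = 11/8·E[Z_4] = 483153/32768


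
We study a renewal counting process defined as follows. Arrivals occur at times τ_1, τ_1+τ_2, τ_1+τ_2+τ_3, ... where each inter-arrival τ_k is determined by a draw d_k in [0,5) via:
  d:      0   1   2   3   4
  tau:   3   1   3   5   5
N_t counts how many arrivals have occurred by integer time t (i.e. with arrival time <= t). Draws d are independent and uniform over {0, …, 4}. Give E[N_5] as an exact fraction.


Inter-arrival values over d=0..4: [3, 1, 3, 5, 5]
Each d has probability 1/5, so the pmf of τ is: f(1) = 1/5, f(3) = 2/5, f(5) = 2/5
Renewal equation for m(n) = E[N_n]: condition on τ_1 = k (if k <= n, one arrival plus a fresh copy on the remaining n−k steps): m(n) = F(n) + Σ_{k<=n} f(k)·m(n−k), where F(n) = P(τ <= n) and m(0) = 0
m(1) = F(1) = 1/5
m(2) = F(2) + f(1)·m(1) = 1/5 + 1/5·1/5 = 6/25
m(3) = F(3) + f(1)·m(2) = 3/5 + 1/5·6/25 = 81/125
m(4) = F(4) + f(1)·m(3) + f(3)·m(1) = 3/5 + 1/5·81/125 + 2/5·1/5 = 506/625
m(5) = F(5) + f(1)·m(4) + f(3)·m(2) = 1 + 1/5·506/625 + 2/5·6/25 = 3931/3125
E[N_5] = m(5) = 3931/3125

3931/3125


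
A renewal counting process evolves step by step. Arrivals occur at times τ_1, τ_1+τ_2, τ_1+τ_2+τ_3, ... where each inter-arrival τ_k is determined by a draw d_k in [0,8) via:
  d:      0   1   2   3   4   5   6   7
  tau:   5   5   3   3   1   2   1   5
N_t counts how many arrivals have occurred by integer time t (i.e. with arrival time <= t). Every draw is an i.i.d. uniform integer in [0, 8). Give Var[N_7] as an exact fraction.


Inter-arrival values over d=0..7: [5, 5, 3, 3, 1, 2, 1, 5]
Each d has probability 1/8, so the pmf of τ is: f(1) = 1/4, f(2) = 1/8, f(3) = 1/4, f(5) = 3/8
Let p_n(j) = P(N_n = j), with p_0 = [1]. Condition on τ_1: p_n(0) = P(τ > n), and for j >= 1, p_n(j) = Σ_{k<=n} f(k)·p_{n−k}(j−1)
p_1 = [3/4, 1/4]  (j = 0..1)
p_2 = [5/8, 5/16, 1/16]  (j = 0..2)
p_3 = [3/8, 1/2, 7/64, 1/64]  (j = 0..3)
p_4 = [3/8, 23/64, 29/128, 9/256, 1/256]  (j = 0..4)
p_5 = [0, 43/64, 59/256, 11/128, 11/1024, 1/1024]  (j = 0..5)
p_6 = [0, 27/64, 221/512, 29/256, 61/2048, 13/4096, 1/4096]  (j = 0..6)
p_7 = [0, 21/64, 203/512, 111/512, 49/1024, 5/512, 15/16384, 1/16384]  (j = 0..7)
E[N_7] = Σ j·p_7(j) = 33057/16384;  E[N_7²] = Σ j²·p_7(j) = 80461/16384
Var[N_7] = 80461/16384 − (33057/16384)² = 225507775/268435456

225507775/268435456


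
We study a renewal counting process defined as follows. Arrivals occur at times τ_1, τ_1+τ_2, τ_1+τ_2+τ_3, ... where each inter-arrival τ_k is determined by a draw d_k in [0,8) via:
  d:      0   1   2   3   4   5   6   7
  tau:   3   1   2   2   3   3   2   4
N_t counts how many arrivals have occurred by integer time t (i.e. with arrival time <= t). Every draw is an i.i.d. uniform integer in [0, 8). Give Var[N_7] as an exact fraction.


Inter-arrival values over d=0..7: [3, 1, 2, 2, 3, 3, 2, 4]
Each d has probability 1/8, so the pmf of τ is: f(1) = 1/8, f(2) = 3/8, f(3) = 3/8, f(4) = 1/8
Let p_n(j) = P(N_n = j), with p_0 = [1]. Condition on τ_1: p_n(0) = P(τ > n), and for j >= 1, p_n(j) = Σ_{k<=n} f(k)·p_{n−k}(j−1)
p_1 = [7/8, 1/8]  (j = 0..1)
p_2 = [1/2, 31/64, 1/64]  (j = 0..2)
p_3 = [1/8, 49/64, 55/512, 1/512]  (j = 0..3)
p_4 = [0, 21/32, 83/256, 79/4096, 1/4096]  (j = 0..4)
p_5 = [0, 11/32, 145/256, 355/4096, 103/32768, 1/32768]  (j = 0..5)
p_6 = [0, 7/64, 163/256, 961/4096, 77/4096, 127/262144, 1/262144]  (j = 0..6)
p_7 = [0, 1/64, 31/64, 1749/4096, 2271/32768, 949/262144, 151/2097152, 1/2097152]  (j = 0..7)
E[N_7] = Σ j·p_7(j) = 5371097/2097152;  E[N_7²] = Σ j²·p_7(j) = 14676181/2097152
Var[N_7] = 14676181/2097152 − (5371097/2097152)² = 1929499353103/4398046511104

1929499353103/4398046511104


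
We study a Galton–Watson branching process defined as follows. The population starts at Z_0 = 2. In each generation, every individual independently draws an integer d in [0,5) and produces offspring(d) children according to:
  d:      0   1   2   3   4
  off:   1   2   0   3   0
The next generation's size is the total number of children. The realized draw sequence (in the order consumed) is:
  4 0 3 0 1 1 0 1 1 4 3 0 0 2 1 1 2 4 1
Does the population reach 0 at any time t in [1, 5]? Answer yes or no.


no

gen 0: Z_0=2, draws=[4, 0], offspring=[0, 1], Z_1=1
gen 1: Z_1=1, draws=[3], offspring=[3], Z_2=3
gen 2: Z_2=3, draws=[0, 1, 1], offspring=[1, 2, 2], Z_3=5
gen 3: Z_3=5, draws=[0, 1, 1, 4, 3], offspring=[1, 2, 2, 0, 3], Z_4=8
gen 4: Z_4=8, draws=[0, 0, 2, 1, 1, 2, 4, 1], offspring=[1, 1, 0, 2, 2, 0, 0, 2], Z_5=8


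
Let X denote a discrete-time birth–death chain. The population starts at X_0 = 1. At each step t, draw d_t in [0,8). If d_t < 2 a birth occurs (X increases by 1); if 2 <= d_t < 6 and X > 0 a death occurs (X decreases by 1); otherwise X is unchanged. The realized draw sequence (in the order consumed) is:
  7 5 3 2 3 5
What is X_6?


t=0: X=1, d=7 → hold, X_1=1
t=1: X=1, d=5 → death, X_2=0
t=2: X=0, d=3 → hold, X_3=0
t=3: X=0, d=2 → hold, X_4=0
t=4: X=0, d=3 → hold, X_5=0
t=5: X=0, d=5 → hold, X_6=0

0


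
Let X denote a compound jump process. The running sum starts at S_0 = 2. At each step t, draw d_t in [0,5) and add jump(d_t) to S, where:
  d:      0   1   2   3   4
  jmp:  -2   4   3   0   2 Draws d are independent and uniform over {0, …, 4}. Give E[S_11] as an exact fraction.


87/5

Outcome values over d=0..4: [-2, 4, 3, 0, 2]
Σy = 7, Σy² = 33, M = 5
μ = 7/5 = 7/5,  σ² = 33/5 − (7/5)² = 116/25
E[S_11] = 2 + 11·(7/5) = 87/5


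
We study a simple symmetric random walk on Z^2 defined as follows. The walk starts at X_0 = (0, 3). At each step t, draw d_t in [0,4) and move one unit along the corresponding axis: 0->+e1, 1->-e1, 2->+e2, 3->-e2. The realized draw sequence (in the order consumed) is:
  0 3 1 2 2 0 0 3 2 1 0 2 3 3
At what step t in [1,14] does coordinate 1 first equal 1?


t=0: X=(0, 3), d=0 → +e1, X_1=(1, 3)
t=1: X=(1, 3), d=3 → -e2, X_2=(1, 2)
t=2: X=(1, 2), d=1 → -e1, X_3=(0, 2)
t=3: X=(0, 2), d=2 → +e2, X_4=(0, 3)
t=4: X=(0, 3), d=2 → +e2, X_5=(0, 4)
t=5: X=(0, 4), d=0 → +e1, X_6=(1, 4)
t=6: X=(1, 4), d=0 → +e1, X_7=(2, 4)
t=7: X=(2, 4), d=3 → -e2, X_8=(2, 3)
t=8: X=(2, 3), d=2 → +e2, X_9=(2, 4)
t=9: X=(2, 4), d=1 → -e1, X_10=(1, 4)
t=10: X=(1, 4), d=0 → +e1, X_11=(2, 4)
t=11: X=(2, 4), d=2 → +e2, X_12=(2, 5)
t=12: X=(2, 5), d=3 → -e2, X_13=(2, 4)
t=13: X=(2, 4), d=3 → -e2, X_14=(2, 3)

1


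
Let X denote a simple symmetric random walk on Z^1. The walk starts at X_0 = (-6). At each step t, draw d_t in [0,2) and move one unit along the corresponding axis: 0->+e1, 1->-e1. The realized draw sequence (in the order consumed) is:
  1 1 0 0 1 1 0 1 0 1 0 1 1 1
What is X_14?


(-10)

t=0: X=(-6), d=1 → -e1, X_1=(-7)
t=1: X=(-7), d=1 → -e1, X_2=(-8)
t=2: X=(-8), d=0 → +e1, X_3=(-7)
t=3: X=(-7), d=0 → +e1, X_4=(-6)
t=4: X=(-6), d=1 → -e1, X_5=(-7)
t=5: X=(-7), d=1 → -e1, X_6=(-8)
t=6: X=(-8), d=0 → +e1, X_7=(-7)
t=7: X=(-7), d=1 → -e1, X_8=(-8)
t=8: X=(-8), d=0 → +e1, X_9=(-7)
t=9: X=(-7), d=1 → -e1, X_10=(-8)
t=10: X=(-8), d=0 → +e1, X_11=(-7)
t=11: X=(-7), d=1 → -e1, X_12=(-8)
t=12: X=(-8), d=1 → -e1, X_13=(-9)
t=13: X=(-9), d=1 → -e1, X_14=(-10)


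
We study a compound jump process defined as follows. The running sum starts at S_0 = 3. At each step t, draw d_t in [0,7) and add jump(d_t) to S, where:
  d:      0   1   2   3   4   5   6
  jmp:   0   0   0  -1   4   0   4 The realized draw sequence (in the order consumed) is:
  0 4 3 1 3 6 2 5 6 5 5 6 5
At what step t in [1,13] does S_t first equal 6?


3

t=0: S=3, d=0, jump=0, S_1=3
t=1: S=3, d=4, jump=4, S_2=7
t=2: S=7, d=3, jump=-1, S_3=6
t=3: S=6, d=1, jump=0, S_4=6
t=4: S=6, d=3, jump=-1, S_5=5
t=5: S=5, d=6, jump=4, S_6=9
t=6: S=9, d=2, jump=0, S_7=9
t=7: S=9, d=5, jump=0, S_8=9
t=8: S=9, d=6, jump=4, S_9=13
t=9: S=13, d=5, jump=0, S_10=13
t=10: S=13, d=5, jump=0, S_11=13
t=11: S=13, d=6, jump=4, S_12=17
t=12: S=17, d=5, jump=0, S_13=17


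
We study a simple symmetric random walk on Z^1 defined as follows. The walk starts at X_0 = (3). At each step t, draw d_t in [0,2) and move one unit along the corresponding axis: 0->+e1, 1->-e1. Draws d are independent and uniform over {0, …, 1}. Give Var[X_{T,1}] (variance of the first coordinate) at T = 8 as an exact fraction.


Outcome values over d=0..1: [1, -1]
Σy = 0, Σy² = 2, M = 2
μ = 0/2 = 0,  σ² = 2/2 − (0)² = 1
Independent increments: Var[X_8] = 8·σ² = 8·(1) = 8

8


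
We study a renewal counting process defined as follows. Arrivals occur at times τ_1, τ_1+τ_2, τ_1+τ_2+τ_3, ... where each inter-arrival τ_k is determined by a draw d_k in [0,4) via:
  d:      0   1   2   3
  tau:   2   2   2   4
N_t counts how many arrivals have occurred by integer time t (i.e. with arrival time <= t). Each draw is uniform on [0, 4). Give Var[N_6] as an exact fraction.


1455/4096

Inter-arrival values over d=0..3: [2, 2, 2, 4]
Each d has probability 1/4, so the pmf of τ is: f(2) = 3/4, f(4) = 1/4
Let p_n(j) = P(N_n = j), with p_0 = [1]. Condition on τ_1: p_n(0) = P(τ > n), and for j >= 1, p_n(j) = Σ_{k<=n} f(k)·p_{n−k}(j−1)
p_1 = [1]  (j = 0)
p_2 = [1/4, 3/4]  (j = 0..1)
p_3 = [1/4, 3/4]  (j = 0..1)
p_4 = [0, 7/16, 9/16]  (j = 0..2)
p_5 = [0, 7/16, 9/16]  (j = 0..2)
p_6 = [0, 1/16, 33/64, 27/64]  (j = 0..3)
E[N_6] = Σ j·p_6(j) = 151/64;  E[N_6²] = Σ j²·p_6(j) = 379/64
Var[N_6] = 379/64 − (151/64)² = 1455/4096


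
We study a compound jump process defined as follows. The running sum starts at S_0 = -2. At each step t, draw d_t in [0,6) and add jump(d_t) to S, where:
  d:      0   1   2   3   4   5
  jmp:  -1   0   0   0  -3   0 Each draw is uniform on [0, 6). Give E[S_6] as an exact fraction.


Outcome values over d=0..5: [-1, 0, 0, 0, -3, 0]
Σy = -4, Σy² = 10, M = 6
μ = -4/6 = -2/3,  σ² = 10/6 − (-2/3)² = 11/9
E[S_6] = -2 + 6·(-2/3) = -6

-6


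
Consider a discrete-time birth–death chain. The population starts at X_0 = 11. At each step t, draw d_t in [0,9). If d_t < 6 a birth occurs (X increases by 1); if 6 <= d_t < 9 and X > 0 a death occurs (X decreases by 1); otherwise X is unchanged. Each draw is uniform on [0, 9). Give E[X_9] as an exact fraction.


X can drop by at most 1 per step and X_0 = 11 > T = 9, so X_t >= 11 − t >= 2 > 0 for every t <= 9: the floor at 0 (the 'and X > 0' condition) never binds. Hence X_9 = X_0 + Σ_{t<9} Y_t with i.i.d. increments Y_t = y(d_t) ∈ {+1, −1, 0}.
Outcome values over d=0..8: [1, 1, 1, 1, 1, 1, -1, -1, -1]
Σy = 3, Σy² = 9, M = 9
μ = 3/9 = 1/3,  σ² = 9/9 − (1/3)² = 8/9
E[X_9] = 11 + 9·(1/3) = 14

14


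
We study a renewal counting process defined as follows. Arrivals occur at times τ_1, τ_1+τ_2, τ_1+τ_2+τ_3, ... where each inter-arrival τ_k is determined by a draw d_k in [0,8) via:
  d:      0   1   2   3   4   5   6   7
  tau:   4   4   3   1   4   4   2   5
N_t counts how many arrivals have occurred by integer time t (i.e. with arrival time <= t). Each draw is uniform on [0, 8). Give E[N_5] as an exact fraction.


Inter-arrival values over d=0..7: [4, 4, 3, 1, 4, 4, 2, 5]
Each d has probability 1/8, so the pmf of τ is: f(1) = 1/8, f(2) = 1/8, f(3) = 1/8, f(4) = 1/2, f(5) = 1/8
Renewal equation for m(n) = E[N_n]: condition on τ_1 = k (if k <= n, one arrival plus a fresh copy on the remaining n−k steps): m(n) = F(n) + Σ_{k<=n} f(k)·m(n−k), where F(n) = P(τ <= n) and m(0) = 0
m(1) = F(1) = 1/8
m(2) = F(2) + f(1)·m(1) = 1/4 + 1/8·1/8 = 17/64
m(3) = F(3) + f(1)·m(2) + f(2)·m(1) = 3/8 + 1/8·17/64 + 1/8·1/8 = 217/512
m(4) = F(4) + f(1)·m(3) + f(2)·m(2) + f(3)·m(1) = 7/8 + 1/8·217/512 + 1/8·17/64 + 1/8·1/8 = 4001/4096
m(5) = F(5) + f(1)·m(4) + f(2)·m(3) + f(3)·m(2) + f(4)·m(1) = 1 + 1/8·4001/4096 + 1/8·217/512 + 1/8·17/64 + 1/2·1/8 = 41641/32768
E[N_5] = m(5) = 41641/32768

41641/32768


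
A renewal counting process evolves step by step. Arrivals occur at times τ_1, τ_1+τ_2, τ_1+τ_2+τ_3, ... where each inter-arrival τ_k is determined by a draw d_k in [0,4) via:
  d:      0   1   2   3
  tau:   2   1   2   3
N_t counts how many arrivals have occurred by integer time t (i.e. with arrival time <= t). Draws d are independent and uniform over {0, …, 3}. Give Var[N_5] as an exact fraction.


436071/1048576

Inter-arrival values over d=0..3: [2, 1, 2, 3]
Each d has probability 1/4, so the pmf of τ is: f(1) = 1/4, f(2) = 1/2, f(3) = 1/4
Let p_n(j) = P(N_n = j), with p_0 = [1]. Condition on τ_1: p_n(0) = P(τ > n), and for j >= 1, p_n(j) = Σ_{k<=n} f(k)·p_{n−k}(j−1)
p_1 = [3/4, 1/4]  (j = 0..1)
p_2 = [1/4, 11/16, 1/16]  (j = 0..2)
p_3 = [0, 11/16, 19/64, 1/64]  (j = 0..3)
p_4 = [0, 5/16, 37/64, 27/256, 1/256]  (j = 0..4)
p_5 = [0, 1/16, 19/32, 79/256, 35/1024, 1/1024]  (j = 0..5)
E[N_5] = Σ j·p_5(j) = 2373/1024;  E[N_5²] = Σ j²·p_5(j) = 5925/1024
Var[N_5] = 5925/1024 − (2373/1024)² = 436071/1048576


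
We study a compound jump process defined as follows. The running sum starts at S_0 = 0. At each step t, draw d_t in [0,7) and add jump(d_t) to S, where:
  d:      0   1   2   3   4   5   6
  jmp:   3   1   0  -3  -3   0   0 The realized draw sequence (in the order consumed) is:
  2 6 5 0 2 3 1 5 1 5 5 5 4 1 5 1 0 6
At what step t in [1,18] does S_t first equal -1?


t=0: S=0, d=2, jump=0, S_1=0
t=1: S=0, d=6, jump=0, S_2=0
t=2: S=0, d=5, jump=0, S_3=0
t=3: S=0, d=0, jump=3, S_4=3
t=4: S=3, d=2, jump=0, S_5=3
t=5: S=3, d=3, jump=-3, S_6=0
t=6: S=0, d=1, jump=1, S_7=1
t=7: S=1, d=5, jump=0, S_8=1
t=8: S=1, d=1, jump=1, S_9=2
t=9: S=2, d=5, jump=0, S_10=2
t=10: S=2, d=5, jump=0, S_11=2
t=11: S=2, d=5, jump=0, S_12=2
t=12: S=2, d=4, jump=-3, S_13=-1
t=13: S=-1, d=1, jump=1, S_14=0
t=14: S=0, d=5, jump=0, S_15=0
t=15: S=0, d=1, jump=1, S_16=1
t=16: S=1, d=0, jump=3, S_17=4
t=17: S=4, d=6, jump=0, S_18=4

13


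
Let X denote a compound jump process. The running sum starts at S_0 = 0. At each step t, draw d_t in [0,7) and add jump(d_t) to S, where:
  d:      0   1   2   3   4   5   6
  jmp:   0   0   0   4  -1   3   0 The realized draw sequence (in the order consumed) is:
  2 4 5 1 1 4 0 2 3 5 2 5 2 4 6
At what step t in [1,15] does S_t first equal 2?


t=0: S=0, d=2, jump=0, S_1=0
t=1: S=0, d=4, jump=-1, S_2=-1
t=2: S=-1, d=5, jump=3, S_3=2
t=3: S=2, d=1, jump=0, S_4=2
t=4: S=2, d=1, jump=0, S_5=2
t=5: S=2, d=4, jump=-1, S_6=1
t=6: S=1, d=0, jump=0, S_7=1
t=7: S=1, d=2, jump=0, S_8=1
t=8: S=1, d=3, jump=4, S_9=5
t=9: S=5, d=5, jump=3, S_10=8
t=10: S=8, d=2, jump=0, S_11=8
t=11: S=8, d=5, jump=3, S_12=11
t=12: S=11, d=2, jump=0, S_13=11
t=13: S=11, d=4, jump=-1, S_14=10
t=14: S=10, d=6, jump=0, S_15=10

3


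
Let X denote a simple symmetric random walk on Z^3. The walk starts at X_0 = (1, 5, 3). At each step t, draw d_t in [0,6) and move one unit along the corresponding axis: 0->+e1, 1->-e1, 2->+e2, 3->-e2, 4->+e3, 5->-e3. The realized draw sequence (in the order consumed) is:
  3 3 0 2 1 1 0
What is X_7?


(1, 4, 3)

t=0: X=(1, 5, 3), d=3 → -e2, X_1=(1, 4, 3)
t=1: X=(1, 4, 3), d=3 → -e2, X_2=(1, 3, 3)
t=2: X=(1, 3, 3), d=0 → +e1, X_3=(2, 3, 3)
t=3: X=(2, 3, 3), d=2 → +e2, X_4=(2, 4, 3)
t=4: X=(2, 4, 3), d=1 → -e1, X_5=(1, 4, 3)
t=5: X=(1, 4, 3), d=1 → -e1, X_6=(0, 4, 3)
t=6: X=(0, 4, 3), d=0 → +e1, X_7=(1, 4, 3)


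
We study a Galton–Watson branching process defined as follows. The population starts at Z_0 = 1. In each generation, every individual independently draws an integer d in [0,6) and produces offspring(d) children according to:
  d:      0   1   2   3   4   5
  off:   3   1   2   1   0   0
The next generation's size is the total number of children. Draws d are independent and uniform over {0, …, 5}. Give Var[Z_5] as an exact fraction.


Outcome values over d=0..5: [3, 1, 2, 1, 0, 0]
Σy = 7, Σy² = 15, M = 6
μ = 7/6 = 7/6,  σ² = 15/6 − (7/6)² = 41/36
V_0 = 0, E_0 = 1
V_1 = 41/36·E_0 + (7/6)²·V_0 = 41/36;  E_1 = 7/6
V_2 = 41/36·E_1 + (7/6)²·V_1 = 3731/1296;  E_2 = 49/36
V_3 = 41/36·E_2 + (7/6)²·V_2 = 255143/46656;  E_3 = 343/216
V_4 = 41/36·E_3 + (7/6)²·V_3 = 15539615/1679616;  E_4 = 2401/1296
V_5 = 41/36·E_4 + (7/6)²·V_4 = 889020671/60466176;  E_5 = 16807/7776

889020671/60466176


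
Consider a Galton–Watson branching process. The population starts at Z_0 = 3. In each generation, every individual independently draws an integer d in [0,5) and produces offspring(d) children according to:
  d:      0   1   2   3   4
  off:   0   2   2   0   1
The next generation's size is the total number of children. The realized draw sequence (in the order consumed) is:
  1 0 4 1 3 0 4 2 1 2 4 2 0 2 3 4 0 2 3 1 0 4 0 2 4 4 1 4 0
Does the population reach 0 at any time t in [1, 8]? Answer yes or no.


gen 0: Z_0=3, draws=[1, 0, 4], offspring=[2, 0, 1], Z_1=3
gen 1: Z_1=3, draws=[1, 3, 0], offspring=[2, 0, 0], Z_2=2
gen 2: Z_2=2, draws=[4, 2], offspring=[1, 2], Z_3=3
gen 3: Z_3=3, draws=[1, 2, 4], offspring=[2, 2, 1], Z_4=5
gen 4: Z_4=5, draws=[2, 0, 2, 3, 4], offspring=[2, 0, 2, 0, 1], Z_5=5
gen 5: Z_5=5, draws=[0, 2, 3, 1, 0], offspring=[0, 2, 0, 2, 0], Z_6=4
gen 6: Z_6=4, draws=[4, 0, 2, 4], offspring=[1, 0, 2, 1], Z_7=4
gen 7: Z_7=4, draws=[4, 1, 4, 0], offspring=[1, 2, 1, 0], Z_8=4

no


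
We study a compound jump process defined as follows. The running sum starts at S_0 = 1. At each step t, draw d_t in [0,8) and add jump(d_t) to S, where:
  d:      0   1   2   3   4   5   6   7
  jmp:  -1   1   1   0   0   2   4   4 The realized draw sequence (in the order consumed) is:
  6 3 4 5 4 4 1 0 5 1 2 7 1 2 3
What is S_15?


t=0: S=1, d=6, jump=4, S_1=5
t=1: S=5, d=3, jump=0, S_2=5
t=2: S=5, d=4, jump=0, S_3=5
t=3: S=5, d=5, jump=2, S_4=7
t=4: S=7, d=4, jump=0, S_5=7
t=5: S=7, d=4, jump=0, S_6=7
t=6: S=7, d=1, jump=1, S_7=8
t=7: S=8, d=0, jump=-1, S_8=7
t=8: S=7, d=5, jump=2, S_9=9
t=9: S=9, d=1, jump=1, S_10=10
t=10: S=10, d=2, jump=1, S_11=11
t=11: S=11, d=7, jump=4, S_12=15
t=12: S=15, d=1, jump=1, S_13=16
t=13: S=16, d=2, jump=1, S_14=17
t=14: S=17, d=3, jump=0, S_15=17

17


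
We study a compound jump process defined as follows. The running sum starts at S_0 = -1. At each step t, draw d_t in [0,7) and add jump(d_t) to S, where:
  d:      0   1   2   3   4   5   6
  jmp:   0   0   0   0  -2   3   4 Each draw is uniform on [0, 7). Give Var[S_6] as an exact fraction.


Outcome values over d=0..6: [0, 0, 0, 0, -2, 3, 4]
Σy = 5, Σy² = 29, M = 7
μ = 5/7 = 5/7,  σ² = 29/7 − (5/7)² = 178/49
Independent increments: Var[S_6] = 6·σ² = 6·(178/49) = 1068/49

1068/49


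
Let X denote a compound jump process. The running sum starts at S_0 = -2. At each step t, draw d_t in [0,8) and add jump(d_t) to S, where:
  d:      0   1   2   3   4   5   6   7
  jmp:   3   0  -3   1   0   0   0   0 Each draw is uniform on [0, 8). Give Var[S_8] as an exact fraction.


151/8

Outcome values over d=0..7: [3, 0, -3, 1, 0, 0, 0, 0]
Σy = 1, Σy² = 19, M = 8
μ = 1/8 = 1/8,  σ² = 19/8 − (1/8)² = 151/64
Independent increments: Var[S_8] = 8·σ² = 8·(151/64) = 151/8


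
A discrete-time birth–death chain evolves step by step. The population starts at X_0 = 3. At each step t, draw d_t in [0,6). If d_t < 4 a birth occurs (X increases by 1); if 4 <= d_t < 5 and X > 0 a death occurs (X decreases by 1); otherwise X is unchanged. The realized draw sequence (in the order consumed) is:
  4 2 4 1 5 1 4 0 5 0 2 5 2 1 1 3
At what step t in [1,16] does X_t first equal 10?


16

t=0: X=3, d=4 → death, X_1=2
t=1: X=2, d=2 → birth, X_2=3
t=2: X=3, d=4 → death, X_3=2
t=3: X=2, d=1 → birth, X_4=3
t=4: X=3, d=5 → hold, X_5=3
t=5: X=3, d=1 → birth, X_6=4
t=6: X=4, d=4 → death, X_7=3
t=7: X=3, d=0 → birth, X_8=4
t=8: X=4, d=5 → hold, X_9=4
t=9: X=4, d=0 → birth, X_10=5
t=10: X=5, d=2 → birth, X_11=6
t=11: X=6, d=5 → hold, X_12=6
t=12: X=6, d=2 → birth, X_13=7
t=13: X=7, d=1 → birth, X_14=8
t=14: X=8, d=1 → birth, X_15=9
t=15: X=9, d=3 → birth, X_16=10


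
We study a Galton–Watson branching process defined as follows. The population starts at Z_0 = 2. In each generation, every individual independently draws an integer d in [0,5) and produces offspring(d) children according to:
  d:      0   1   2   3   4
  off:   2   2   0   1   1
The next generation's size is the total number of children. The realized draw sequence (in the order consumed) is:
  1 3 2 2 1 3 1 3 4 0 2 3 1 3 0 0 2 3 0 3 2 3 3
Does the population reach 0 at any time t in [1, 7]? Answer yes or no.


no

gen 0: Z_0=2, draws=[1, 3], offspring=[2, 1], Z_1=3
gen 1: Z_1=3, draws=[2, 2, 1], offspring=[0, 0, 2], Z_2=2
gen 2: Z_2=2, draws=[3, 1], offspring=[1, 2], Z_3=3
gen 3: Z_3=3, draws=[3, 4, 0], offspring=[1, 1, 2], Z_4=4
gen 4: Z_4=4, draws=[2, 3, 1, 3], offspring=[0, 1, 2, 1], Z_5=4
gen 5: Z_5=4, draws=[0, 0, 2, 3], offspring=[2, 2, 0, 1], Z_6=5
gen 6: Z_6=5, draws=[0, 3, 2, 3, 3], offspring=[2, 1, 0, 1, 1], Z_7=5


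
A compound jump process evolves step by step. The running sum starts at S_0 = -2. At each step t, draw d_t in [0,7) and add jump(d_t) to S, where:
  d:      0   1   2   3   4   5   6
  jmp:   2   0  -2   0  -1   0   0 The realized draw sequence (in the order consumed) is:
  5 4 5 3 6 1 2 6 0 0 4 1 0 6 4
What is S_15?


t=0: S=-2, d=5, jump=0, S_1=-2
t=1: S=-2, d=4, jump=-1, S_2=-3
t=2: S=-3, d=5, jump=0, S_3=-3
t=3: S=-3, d=3, jump=0, S_4=-3
t=4: S=-3, d=6, jump=0, S_5=-3
t=5: S=-3, d=1, jump=0, S_6=-3
t=6: S=-3, d=2, jump=-2, S_7=-5
t=7: S=-5, d=6, jump=0, S_8=-5
t=8: S=-5, d=0, jump=2, S_9=-3
t=9: S=-3, d=0, jump=2, S_10=-1
t=10: S=-1, d=4, jump=-1, S_11=-2
t=11: S=-2, d=1, jump=0, S_12=-2
t=12: S=-2, d=0, jump=2, S_13=0
t=13: S=0, d=6, jump=0, S_14=0
t=14: S=0, d=4, jump=-1, S_15=-1

-1


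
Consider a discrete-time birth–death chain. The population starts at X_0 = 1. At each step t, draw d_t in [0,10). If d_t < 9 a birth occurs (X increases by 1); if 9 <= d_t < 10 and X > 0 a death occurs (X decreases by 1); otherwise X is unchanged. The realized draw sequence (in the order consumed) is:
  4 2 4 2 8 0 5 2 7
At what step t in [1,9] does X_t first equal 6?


5

t=0: X=1, d=4 → birth, X_1=2
t=1: X=2, d=2 → birth, X_2=3
t=2: X=3, d=4 → birth, X_3=4
t=3: X=4, d=2 → birth, X_4=5
t=4: X=5, d=8 → birth, X_5=6
t=5: X=6, d=0 → birth, X_6=7
t=6: X=7, d=5 → birth, X_7=8
t=7: X=8, d=2 → birth, X_8=9
t=8: X=9, d=7 → birth, X_9=10


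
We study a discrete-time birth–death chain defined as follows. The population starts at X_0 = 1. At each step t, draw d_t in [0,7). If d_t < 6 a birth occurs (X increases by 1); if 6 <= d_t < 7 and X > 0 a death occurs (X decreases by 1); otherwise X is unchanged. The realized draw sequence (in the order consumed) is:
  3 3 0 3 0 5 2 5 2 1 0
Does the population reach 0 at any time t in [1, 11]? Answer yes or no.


t=0: X=1, d=3 → birth, X_1=2
t=1: X=2, d=3 → birth, X_2=3
t=2: X=3, d=0 → birth, X_3=4
t=3: X=4, d=3 → birth, X_4=5
t=4: X=5, d=0 → birth, X_5=6
t=5: X=6, d=5 → birth, X_6=7
t=6: X=7, d=2 → birth, X_7=8
t=7: X=8, d=5 → birth, X_8=9
t=8: X=9, d=2 → birth, X_9=10
t=9: X=10, d=1 → birth, X_10=11
t=10: X=11, d=0 → birth, X_11=12

no


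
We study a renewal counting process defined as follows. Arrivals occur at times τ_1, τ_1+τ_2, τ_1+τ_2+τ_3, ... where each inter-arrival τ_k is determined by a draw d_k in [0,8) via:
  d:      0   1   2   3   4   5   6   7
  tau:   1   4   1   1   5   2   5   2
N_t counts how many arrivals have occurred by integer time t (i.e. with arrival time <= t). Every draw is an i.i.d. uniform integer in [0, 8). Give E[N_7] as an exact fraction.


5425587/2097152

Inter-arrival values over d=0..7: [1, 4, 1, 1, 5, 2, 5, 2]
Each d has probability 1/8, so the pmf of τ is: f(1) = 3/8, f(2) = 1/4, f(4) = 1/8, f(5) = 1/4
Renewal equation for m(n) = E[N_n]: condition on τ_1 = k (if k <= n, one arrival plus a fresh copy on the remaining n−k steps): m(n) = F(n) + Σ_{k<=n} f(k)·m(n−k), where F(n) = P(τ <= n) and m(0) = 0
m(1) = F(1) = 3/8
m(2) = F(2) + f(1)·m(1) = 5/8 + 3/8·3/8 = 49/64
m(3) = F(3) + f(1)·m(2) + f(2)·m(1) = 5/8 + 3/8·49/64 + 1/4·3/8 = 515/512
m(4) = F(4) + f(1)·m(3) + f(2)·m(2) = 3/4 + 3/8·515/512 + 1/4·49/64 = 5401/4096
m(5) = F(5) + f(1)·m(4) + f(2)·m(3) + f(4)·m(1) = 1 + 3/8·5401/4096 + 1/4·515/512 + 1/8·3/8 = 58747/32768
m(6) = F(6) + f(1)·m(5) + f(2)·m(4) + f(4)·m(2) + f(5)·m(1) = 1 + 3/8·58747/32768 + 1/4·5401/4096 + 1/8·49/64 + 1/4·3/8 = 574465/262144
m(7) = F(7) + f(1)·m(6) + f(2)·m(5) + f(4)·m(3) + f(5)·m(2) = 1 + 3/8·574465/262144 + 1/4·58747/32768 + 1/8·515/512 + 1/4·49/64 = 5425587/2097152
E[N_7] = m(7) = 5425587/2097152


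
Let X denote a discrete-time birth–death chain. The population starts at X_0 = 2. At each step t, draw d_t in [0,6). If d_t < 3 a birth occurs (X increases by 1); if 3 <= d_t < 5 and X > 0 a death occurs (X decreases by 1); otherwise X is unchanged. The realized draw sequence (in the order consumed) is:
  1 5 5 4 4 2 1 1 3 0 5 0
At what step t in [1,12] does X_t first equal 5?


12

t=0: X=2, d=1 → birth, X_1=3
t=1: X=3, d=5 → hold, X_2=3
t=2: X=3, d=5 → hold, X_3=3
t=3: X=3, d=4 → death, X_4=2
t=4: X=2, d=4 → death, X_5=1
t=5: X=1, d=2 → birth, X_6=2
t=6: X=2, d=1 → birth, X_7=3
t=7: X=3, d=1 → birth, X_8=4
t=8: X=4, d=3 → death, X_9=3
t=9: X=3, d=0 → birth, X_10=4
t=10: X=4, d=5 → hold, X_11=4
t=11: X=4, d=0 → birth, X_12=5


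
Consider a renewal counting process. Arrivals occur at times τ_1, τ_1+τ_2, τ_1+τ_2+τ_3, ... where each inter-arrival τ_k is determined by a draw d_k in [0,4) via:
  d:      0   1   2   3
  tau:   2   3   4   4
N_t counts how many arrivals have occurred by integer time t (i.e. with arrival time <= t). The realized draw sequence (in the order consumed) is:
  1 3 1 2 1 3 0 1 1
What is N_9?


draw d_1=1: τ_1=3, arrival time A_1=3
draw d_2=3: τ_2=4, arrival time A_2=7
draw d_3=1: τ_3=3, arrival time A_3=10
draw d_4=2: τ_4=4, arrival time A_4=14
draw d_5=1: τ_5=3, arrival time A_5=17
draw d_6=3: τ_6=4, arrival time A_6=21
draw d_7=0: τ_7=2, arrival time A_7=23
draw d_8=1: τ_8=3, arrival time A_8=26
draw d_9=1: τ_9=3, arrival time A_9=29
N_t over t=0..9: 0:0 1:0 2:0 3:1 4:1 5:1 6:1 7:2 8:2 9:2

2


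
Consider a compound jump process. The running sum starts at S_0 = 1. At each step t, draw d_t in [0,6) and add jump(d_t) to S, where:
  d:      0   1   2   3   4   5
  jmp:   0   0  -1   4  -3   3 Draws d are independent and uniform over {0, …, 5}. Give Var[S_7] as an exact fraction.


469/12

Outcome values over d=0..5: [0, 0, -1, 4, -3, 3]
Σy = 3, Σy² = 35, M = 6
μ = 3/6 = 1/2,  σ² = 35/6 − (1/2)² = 67/12
Independent increments: Var[S_7] = 7·σ² = 7·(67/12) = 469/12


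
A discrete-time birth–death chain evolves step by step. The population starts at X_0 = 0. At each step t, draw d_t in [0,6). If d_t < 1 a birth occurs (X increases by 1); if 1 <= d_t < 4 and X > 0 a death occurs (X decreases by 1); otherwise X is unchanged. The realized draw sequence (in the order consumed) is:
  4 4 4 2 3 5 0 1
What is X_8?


0

t=0: X=0, d=4 → hold, X_1=0
t=1: X=0, d=4 → hold, X_2=0
t=2: X=0, d=4 → hold, X_3=0
t=3: X=0, d=2 → hold, X_4=0
t=4: X=0, d=3 → hold, X_5=0
t=5: X=0, d=5 → hold, X_6=0
t=6: X=0, d=0 → birth, X_7=1
t=7: X=1, d=1 → death, X_8=0


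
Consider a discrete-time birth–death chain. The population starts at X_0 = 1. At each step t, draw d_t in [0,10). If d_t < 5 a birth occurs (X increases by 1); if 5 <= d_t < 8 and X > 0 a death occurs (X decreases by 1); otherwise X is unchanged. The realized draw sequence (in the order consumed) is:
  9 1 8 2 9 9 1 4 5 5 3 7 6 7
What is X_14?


t=0: X=1, d=9 → hold, X_1=1
t=1: X=1, d=1 → birth, X_2=2
t=2: X=2, d=8 → hold, X_3=2
t=3: X=2, d=2 → birth, X_4=3
t=4: X=3, d=9 → hold, X_5=3
t=5: X=3, d=9 → hold, X_6=3
t=6: X=3, d=1 → birth, X_7=4
t=7: X=4, d=4 → birth, X_8=5
t=8: X=5, d=5 → death, X_9=4
t=9: X=4, d=5 → death, X_10=3
t=10: X=3, d=3 → birth, X_11=4
t=11: X=4, d=7 → death, X_12=3
t=12: X=3, d=6 → death, X_13=2
t=13: X=2, d=7 → death, X_14=1

1


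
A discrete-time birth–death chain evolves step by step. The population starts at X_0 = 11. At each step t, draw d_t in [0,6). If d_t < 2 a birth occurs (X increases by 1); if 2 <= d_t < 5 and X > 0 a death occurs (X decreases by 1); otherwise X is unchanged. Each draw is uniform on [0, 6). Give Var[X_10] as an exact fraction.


145/18

X can drop by at most 1 per step and X_0 = 11 > T = 10, so X_t >= 11 − t >= 1 > 0 for every t <= 10: the floor at 0 (the 'and X > 0' condition) never binds. Hence X_10 = X_0 + Σ_{t<10} Y_t with i.i.d. increments Y_t = y(d_t) ∈ {+1, −1, 0}.
Outcome values over d=0..5: [1, 1, -1, -1, -1, 0]
Σy = -1, Σy² = 5, M = 6
μ = -1/6 = -1/6,  σ² = 5/6 − (-1/6)² = 29/36
Independent increments: Var[X_10] = 10·σ² = 10·(29/36) = 145/18


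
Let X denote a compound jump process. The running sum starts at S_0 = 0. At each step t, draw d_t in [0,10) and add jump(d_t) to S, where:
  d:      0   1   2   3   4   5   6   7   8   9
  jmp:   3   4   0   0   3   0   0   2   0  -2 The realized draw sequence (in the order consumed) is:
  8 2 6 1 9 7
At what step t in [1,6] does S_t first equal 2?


t=0: S=0, d=8, jump=0, S_1=0
t=1: S=0, d=2, jump=0, S_2=0
t=2: S=0, d=6, jump=0, S_3=0
t=3: S=0, d=1, jump=4, S_4=4
t=4: S=4, d=9, jump=-2, S_5=2
t=5: S=2, d=7, jump=2, S_6=4

5


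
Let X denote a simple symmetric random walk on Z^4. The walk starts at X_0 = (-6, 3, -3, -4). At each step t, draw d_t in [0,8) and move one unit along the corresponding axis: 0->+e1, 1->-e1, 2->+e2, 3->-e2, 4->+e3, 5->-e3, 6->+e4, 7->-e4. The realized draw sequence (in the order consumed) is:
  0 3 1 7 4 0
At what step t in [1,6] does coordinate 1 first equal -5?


1

t=0: X=(-6, 3, -3, -4), d=0 → +e1, X_1=(-5, 3, -3, -4)
t=1: X=(-5, 3, -3, -4), d=3 → -e2, X_2=(-5, 2, -3, -4)
t=2: X=(-5, 2, -3, -4), d=1 → -e1, X_3=(-6, 2, -3, -4)
t=3: X=(-6, 2, -3, -4), d=7 → -e4, X_4=(-6, 2, -3, -5)
t=4: X=(-6, 2, -3, -5), d=4 → +e3, X_5=(-6, 2, -2, -5)
t=5: X=(-6, 2, -2, -5), d=0 → +e1, X_6=(-5, 2, -2, -5)


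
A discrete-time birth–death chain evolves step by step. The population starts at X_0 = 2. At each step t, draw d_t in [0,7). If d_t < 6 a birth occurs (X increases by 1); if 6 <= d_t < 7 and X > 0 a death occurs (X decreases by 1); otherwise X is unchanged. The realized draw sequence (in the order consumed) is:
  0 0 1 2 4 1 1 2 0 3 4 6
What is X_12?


12

t=0: X=2, d=0 → birth, X_1=3
t=1: X=3, d=0 → birth, X_2=4
t=2: X=4, d=1 → birth, X_3=5
t=3: X=5, d=2 → birth, X_4=6
t=4: X=6, d=4 → birth, X_5=7
t=5: X=7, d=1 → birth, X_6=8
t=6: X=8, d=1 → birth, X_7=9
t=7: X=9, d=2 → birth, X_8=10
t=8: X=10, d=0 → birth, X_9=11
t=9: X=11, d=3 → birth, X_10=12
t=10: X=12, d=4 → birth, X_11=13
t=11: X=13, d=6 → death, X_12=12


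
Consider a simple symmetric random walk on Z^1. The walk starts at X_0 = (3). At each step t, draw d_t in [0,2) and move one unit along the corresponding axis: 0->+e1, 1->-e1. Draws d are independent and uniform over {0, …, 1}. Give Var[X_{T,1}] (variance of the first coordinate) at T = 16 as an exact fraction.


16

Outcome values over d=0..1: [1, -1]
Σy = 0, Σy² = 2, M = 2
μ = 0/2 = 0,  σ² = 2/2 − (0)² = 1
Independent increments: Var[X_16] = 16·σ² = 16·(1) = 16


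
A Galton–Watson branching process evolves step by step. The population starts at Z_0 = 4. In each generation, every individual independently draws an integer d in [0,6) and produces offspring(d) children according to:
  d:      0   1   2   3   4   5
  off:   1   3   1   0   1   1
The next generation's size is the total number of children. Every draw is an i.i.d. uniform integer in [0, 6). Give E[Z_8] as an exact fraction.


5764801/419904

Outcome values over d=0..5: [1, 3, 1, 0, 1, 1]
Σy = 7, Σy² = 13, M = 6
μ = 7/6 = 7/6,  σ² = 13/6 − (7/6)² = 29/36
E[Z_0] = 4
E[Z_1] = 7/6·E[Z_0] = 14/3
E[Z_2] = 7/6·E[Z_1] = 49/9
E[Z_3] = 7/6·E[Z_2] = 343/54
E[Z_4] = 7/6·E[Z_3] = 2401/324
E[Z_5] = 7/6·E[Z_4] = 16807/1944
E[Z_6] = 7/6·E[Z_5] = 117649/11664
E[Z_7] = 7/6·E[Z_6] = 823543/69984
E[Z_8] = 7/6·E[Z_7] = 5764801/419904


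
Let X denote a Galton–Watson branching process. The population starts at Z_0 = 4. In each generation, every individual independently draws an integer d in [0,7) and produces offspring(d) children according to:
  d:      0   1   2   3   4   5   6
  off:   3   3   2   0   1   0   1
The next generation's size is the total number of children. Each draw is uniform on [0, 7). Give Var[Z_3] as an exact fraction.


5956800/117649

Outcome values over d=0..6: [3, 3, 2, 0, 1, 0, 1]
Σy = 10, Σy² = 24, M = 7
μ = 10/7 = 10/7,  σ² = 24/7 − (10/7)² = 68/49
V_0 = 0, E_0 = 4
V_1 = 68/49·E_0 + (10/7)²·V_0 = 272/49;  E_1 = 40/7
V_2 = 68/49·E_1 + (10/7)²·V_1 = 46240/2401;  E_2 = 400/49
V_3 = 68/49·E_2 + (10/7)²·V_2 = 5956800/117649;  E_3 = 4000/343


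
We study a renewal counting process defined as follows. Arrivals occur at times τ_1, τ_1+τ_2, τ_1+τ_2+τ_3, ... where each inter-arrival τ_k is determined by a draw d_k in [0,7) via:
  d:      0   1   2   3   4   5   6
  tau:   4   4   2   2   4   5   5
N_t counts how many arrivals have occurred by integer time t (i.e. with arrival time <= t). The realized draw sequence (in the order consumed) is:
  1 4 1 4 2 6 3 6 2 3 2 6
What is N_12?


3

draw d_1=1: τ_1=4, arrival time A_1=4
draw d_2=4: τ_2=4, arrival time A_2=8
draw d_3=1: τ_3=4, arrival time A_3=12
draw d_4=4: τ_4=4, arrival time A_4=16
draw d_5=2: τ_5=2, arrival time A_5=18
draw d_6=6: τ_6=5, arrival time A_6=23
draw d_7=3: τ_7=2, arrival time A_7=25
draw d_8=6: τ_8=5, arrival time A_8=30
draw d_9=2: τ_9=2, arrival time A_9=32
draw d_10=3: τ_10=2, arrival time A_10=34
draw d_11=2: τ_11=2, arrival time A_11=36
draw d_12=6: τ_12=5, arrival time A_12=41
N_t over t=0..12: 0:0 1:0 2:0 3:0 4:1 5:1 6:1 7:1 8:2 9:2 10:2 11:2 12:3


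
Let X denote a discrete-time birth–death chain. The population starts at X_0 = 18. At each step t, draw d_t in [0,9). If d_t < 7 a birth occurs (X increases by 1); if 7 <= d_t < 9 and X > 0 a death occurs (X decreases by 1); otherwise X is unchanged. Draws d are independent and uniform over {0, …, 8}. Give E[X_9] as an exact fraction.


23

X can drop by at most 1 per step and X_0 = 18 > T = 9, so X_t >= 18 − t >= 9 > 0 for every t <= 9: the floor at 0 (the 'and X > 0' condition) never binds. Hence X_9 = X_0 + Σ_{t<9} Y_t with i.i.d. increments Y_t = y(d_t) ∈ {+1, −1, 0}.
Outcome values over d=0..8: [1, 1, 1, 1, 1, 1, 1, -1, -1]
Σy = 5, Σy² = 9, M = 9
μ = 5/9 = 5/9,  σ² = 9/9 − (5/9)² = 56/81
E[X_9] = 18 + 9·(5/9) = 23


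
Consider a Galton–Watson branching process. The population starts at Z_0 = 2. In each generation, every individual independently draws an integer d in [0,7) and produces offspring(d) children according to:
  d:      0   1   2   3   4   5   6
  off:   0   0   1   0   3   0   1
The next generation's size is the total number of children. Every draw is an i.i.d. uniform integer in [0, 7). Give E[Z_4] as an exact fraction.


Outcome values over d=0..6: [0, 0, 1, 0, 3, 0, 1]
Σy = 5, Σy² = 11, M = 7
μ = 5/7 = 5/7,  σ² = 11/7 − (5/7)² = 52/49
E[Z_0] = 2
E[Z_1] = 5/7·E[Z_0] = 10/7
E[Z_2] = 5/7·E[Z_1] = 50/49
E[Z_3] = 5/7·E[Z_2] = 250/343
E[Z_4] = 5/7·E[Z_3] = 1250/2401

1250/2401


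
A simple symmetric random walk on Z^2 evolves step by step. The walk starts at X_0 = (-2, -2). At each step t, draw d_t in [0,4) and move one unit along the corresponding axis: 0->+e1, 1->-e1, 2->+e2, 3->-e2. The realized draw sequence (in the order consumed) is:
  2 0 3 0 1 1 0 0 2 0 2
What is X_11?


(1, 0)

t=0: X=(-2, -2), d=2 → +e2, X_1=(-2, -1)
t=1: X=(-2, -1), d=0 → +e1, X_2=(-1, -1)
t=2: X=(-1, -1), d=3 → -e2, X_3=(-1, -2)
t=3: X=(-1, -2), d=0 → +e1, X_4=(0, -2)
t=4: X=(0, -2), d=1 → -e1, X_5=(-1, -2)
t=5: X=(-1, -2), d=1 → -e1, X_6=(-2, -2)
t=6: X=(-2, -2), d=0 → +e1, X_7=(-1, -2)
t=7: X=(-1, -2), d=0 → +e1, X_8=(0, -2)
t=8: X=(0, -2), d=2 → +e2, X_9=(0, -1)
t=9: X=(0, -1), d=0 → +e1, X_10=(1, -1)
t=10: X=(1, -1), d=2 → +e2, X_11=(1, 0)
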